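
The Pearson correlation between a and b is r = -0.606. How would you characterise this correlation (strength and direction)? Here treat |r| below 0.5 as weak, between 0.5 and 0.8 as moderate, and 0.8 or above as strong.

r = -0.606 < 0 so the relationship is negative.
|r| = 0.606, which falls in the moderate range.

moderate negative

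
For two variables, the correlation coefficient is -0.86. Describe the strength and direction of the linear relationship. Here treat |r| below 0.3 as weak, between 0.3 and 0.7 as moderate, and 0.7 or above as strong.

r = -0.86 < 0 so the relationship is negative.
|r| = 0.86, which falls in the strong range.

strong negative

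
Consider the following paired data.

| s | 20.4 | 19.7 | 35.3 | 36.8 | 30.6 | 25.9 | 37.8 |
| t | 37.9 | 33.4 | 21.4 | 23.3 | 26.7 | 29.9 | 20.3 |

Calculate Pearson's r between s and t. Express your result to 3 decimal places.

n = 7, Σs = 206.5, Σt = 192.9, Σs² = 6440.59, Σt² = 5571.81, Σst = 5402.77
nΣst − ΣsΣt = 37819.39 − 39833.85 = -2014.46
nΣs² − (Σs)² = 45084.13 − 42642.25 = 2441.88; nΣt² − (Σt)² = 39002.67 − 37210.41 = 1792.26
r = -2014.46 / √(2441.88 × 1792.26) = -2014.46 / 2092.0047 ≈ -0.963

-0.963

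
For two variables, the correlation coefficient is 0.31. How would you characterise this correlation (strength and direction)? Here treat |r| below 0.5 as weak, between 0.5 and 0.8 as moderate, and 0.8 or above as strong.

weak positive

r = 0.31 > 0 so the relationship is positive.
|r| = 0.31, which falls in the weak range.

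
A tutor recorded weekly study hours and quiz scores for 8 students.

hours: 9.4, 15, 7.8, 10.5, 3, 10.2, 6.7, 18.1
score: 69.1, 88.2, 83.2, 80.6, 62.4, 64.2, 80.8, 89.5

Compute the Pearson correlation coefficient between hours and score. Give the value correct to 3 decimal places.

0.677

n = 8, Σx = 80.7, Σy = 618, Σx² = 969.99, Σy² = 48526.94, Σxy = 6471.15
nΣxy − ΣxΣy = 51769.2 − 49872.6 = 1896.6
nΣx² − (Σx)² = 7759.92 − 6512.49 = 1247.43; nΣy² − (Σy)² = 388215.52 − 381924 = 6291.52
r = 1896.6 / √(1247.43 × 6291.52) = 1896.6 / 2801.4694 ≈ 0.677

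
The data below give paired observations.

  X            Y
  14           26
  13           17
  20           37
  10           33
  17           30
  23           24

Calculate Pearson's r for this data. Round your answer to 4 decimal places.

0.1011

n = 6, ΣX = 97, ΣY = 167, ΣX² = 1683, ΣY² = 4899, ΣXY = 2717
nΣXY − ΣXΣY = 16302 − 16199 = 103
nΣX² − (ΣX)² = 10098 − 9409 = 689; nΣY² − (ΣY)² = 29394 − 27889 = 1505
r = 103 / √(689 × 1505) = 103 / 1018.3050 ≈ 0.1011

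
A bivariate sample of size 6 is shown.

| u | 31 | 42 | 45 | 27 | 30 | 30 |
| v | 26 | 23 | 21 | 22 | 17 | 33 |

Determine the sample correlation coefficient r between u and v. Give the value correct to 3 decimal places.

-0.202

n = 6, Σu = 205, Σv = 142, Σu² = 7279, Σv² = 3508, Σuv = 4811
nΣuv − ΣuΣv = 28866 − 29110 = -244
nΣu² − (Σu)² = 43674 − 42025 = 1649; nΣv² − (Σv)² = 21048 − 20164 = 884
r = -244 / √(1649 × 884) = -244 / 1207.3591 ≈ -0.202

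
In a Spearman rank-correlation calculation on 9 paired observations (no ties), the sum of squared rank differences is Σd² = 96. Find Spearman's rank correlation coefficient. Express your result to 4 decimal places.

ρ = 1 − 6Σd² / [n(n²−1)] = 1 − 6×96 / (9×80)
  = 1 − 576/720 = 1 − 0.80000 ≈ 0.2000

0.2000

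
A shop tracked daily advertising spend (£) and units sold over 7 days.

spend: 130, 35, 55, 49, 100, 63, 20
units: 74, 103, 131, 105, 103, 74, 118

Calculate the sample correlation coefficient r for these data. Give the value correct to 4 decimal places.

n = 7, Σx = 452, Σy = 708, Σx² = 37920, Σy² = 74280, Σxy = 42897
nΣxy − ΣxΣy = 300279 − 320016 = -19737
nΣx² − (Σx)² = 265440 − 204304 = 61136; nΣy² − (Σy)² = 519960 − 501264 = 18696
r = -19737 / √(61136 × 18696) = -19737 / 33808.2631 ≈ -0.5838

-0.5838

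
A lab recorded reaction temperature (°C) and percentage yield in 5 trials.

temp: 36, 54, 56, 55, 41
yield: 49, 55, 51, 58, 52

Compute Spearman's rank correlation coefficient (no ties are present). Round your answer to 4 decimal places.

Rank temp: 1, 3, 5, 4, 2
Rank yield: 1, 4, 2, 5, 3
d = rank(temp) − rank(yield): 0, -1, 3, -1, -1; Σd² = 12
ρ = 1 − 6Σd² / [n(n²−1)] = 1 − 6×12 / (5×24) = 1 − 72/120 ≈ 0.4000

0.4000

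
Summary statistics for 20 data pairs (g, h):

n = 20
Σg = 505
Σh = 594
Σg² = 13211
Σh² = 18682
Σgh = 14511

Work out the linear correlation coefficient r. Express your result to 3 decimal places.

-0.705

r = (nΣgh − ΣgΣh) / √[(nΣg² − (Σg)²)(nΣh² − (Σh)²)]
Numerator: 20×14511 − 505×594 = -9750
Denominator: √[(264220 − 255025)(373640 − 352836)] = √[9195 × 20804] = 13830.8633
r = -9750 / 13830.8633 ≈ -0.705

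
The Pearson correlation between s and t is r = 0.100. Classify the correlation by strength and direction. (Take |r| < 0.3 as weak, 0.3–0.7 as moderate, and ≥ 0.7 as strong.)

weak positive

r = 0.100 > 0 so the relationship is positive.
|r| = 0.100, which falls in the weak range.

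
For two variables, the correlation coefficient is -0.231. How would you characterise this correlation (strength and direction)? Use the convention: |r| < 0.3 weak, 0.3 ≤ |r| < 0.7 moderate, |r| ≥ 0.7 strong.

weak negative

r = -0.231 < 0 so the relationship is negative.
|r| = 0.231, which falls in the weak range.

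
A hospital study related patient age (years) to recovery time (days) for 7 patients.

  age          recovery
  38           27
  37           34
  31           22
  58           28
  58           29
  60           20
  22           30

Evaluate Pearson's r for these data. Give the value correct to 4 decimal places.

-0.2744

n = 7, Σx = 304, Σy = 190, Σx² = 14586, Σy² = 5294, Σxy = 8132
nΣxy − ΣxΣy = 56924 − 57760 = -836
nΣx² − (Σx)² = 102102 − 92416 = 9686; nΣy² − (Σy)² = 37058 − 36100 = 958
r = -836 / √(9686 × 958) = -836 / 3046.1760 ≈ -0.2744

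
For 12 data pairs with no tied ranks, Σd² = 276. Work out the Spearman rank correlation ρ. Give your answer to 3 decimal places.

0.035

ρ = 1 − 6Σd² / [n(n²−1)] = 1 − 6×276 / (12×143)
  = 1 − 1656/1716 = 1 − 0.9650 ≈ 0.035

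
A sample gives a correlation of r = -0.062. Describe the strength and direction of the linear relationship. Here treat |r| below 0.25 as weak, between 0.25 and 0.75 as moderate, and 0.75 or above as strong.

weak negative

r = -0.062 < 0 so the relationship is negative.
|r| = 0.062, which falls in the weak range.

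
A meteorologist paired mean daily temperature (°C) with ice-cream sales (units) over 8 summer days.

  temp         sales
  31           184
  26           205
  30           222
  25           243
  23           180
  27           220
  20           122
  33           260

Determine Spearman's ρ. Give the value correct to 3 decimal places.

0.619

Rank temp: 7, 4, 6, 3, 2, 5, 1, 8
Rank sales: 3, 4, 6, 7, 2, 5, 1, 8
d = rank(temp) − rank(sales): 4, 0, 0, -4, 0, 0, 0, 0; Σd² = 32
ρ = 1 − 6Σd² / [n(n²−1)] = 1 − 6×32 / (8×63) = 1 − 192/504 ≈ 0.619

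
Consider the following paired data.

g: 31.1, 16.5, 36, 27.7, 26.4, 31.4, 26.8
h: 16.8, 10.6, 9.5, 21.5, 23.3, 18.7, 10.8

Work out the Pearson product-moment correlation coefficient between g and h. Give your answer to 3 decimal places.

0.071

n = 7, Σg = 195.9, Σh = 111.2, Σg² = 5703.91, Σh² = 1956.32, Σgh = 3126.67
nΣgh − ΣgΣh = 21886.69 − 21784.08 = 102.61
nΣg² − (Σg)² = 39927.37 − 38376.81 = 1550.56; nΣh² − (Σh)² = 13694.24 − 12365.44 = 1328.8
r = 102.61 / √(1550.56 × 1328.8) = 102.61 / 1435.4038 ≈ 0.071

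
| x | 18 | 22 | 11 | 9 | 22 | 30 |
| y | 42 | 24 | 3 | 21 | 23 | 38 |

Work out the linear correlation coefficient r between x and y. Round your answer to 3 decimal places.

0.617

n = 6, Σx = 112, Σy = 151, Σx² = 2394, Σy² = 4763, Σxy = 3152
nΣxy − ΣxΣy = 18912 − 16912 = 2000
nΣx² − (Σx)² = 14364 − 12544 = 1820; nΣy² − (Σy)² = 28578 − 22801 = 5777
r = 2000 / √(1820 × 5777) = 2000 / 3242.5515 ≈ 0.617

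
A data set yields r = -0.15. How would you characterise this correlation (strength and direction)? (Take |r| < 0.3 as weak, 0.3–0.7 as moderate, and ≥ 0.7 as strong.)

weak negative

r = -0.15 < 0 so the relationship is negative.
|r| = 0.15, which falls in the weak range.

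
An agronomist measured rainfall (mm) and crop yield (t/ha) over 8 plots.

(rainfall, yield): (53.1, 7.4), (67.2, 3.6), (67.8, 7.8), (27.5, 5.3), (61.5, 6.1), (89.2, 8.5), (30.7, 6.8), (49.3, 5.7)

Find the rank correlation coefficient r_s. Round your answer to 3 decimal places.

0.524

Rank rainfall: 4, 6, 7, 1, 5, 8, 2, 3
Rank yield: 6, 1, 7, 2, 4, 8, 5, 3
d = rank(rainfall) − rank(yield): -2, 5, 0, -1, 1, 0, -3, 0; Σd² = 40
ρ = 1 − 6Σd² / [n(n²−1)] = 1 − 6×40 / (8×63) = 1 − 240/504 ≈ 0.524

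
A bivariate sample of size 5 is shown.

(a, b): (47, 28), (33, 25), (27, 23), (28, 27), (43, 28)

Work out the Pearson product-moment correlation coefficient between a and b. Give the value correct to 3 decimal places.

n = 5, Σa = 178, Σb = 131, Σa² = 6660, Σb² = 3451, Σab = 4722
nΣab − ΣaΣb = 23610 − 23318 = 292
nΣa² − (Σa)² = 33300 − 31684 = 1616; nΣb² − (Σb)² = 17255 − 17161 = 94
r = 292 / √(1616 × 94) = 292 / 389.7486 ≈ 0.749

0.749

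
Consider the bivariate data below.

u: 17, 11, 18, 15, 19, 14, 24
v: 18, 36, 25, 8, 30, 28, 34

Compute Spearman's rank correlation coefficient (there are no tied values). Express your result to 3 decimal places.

0.036

Rank u: 4, 1, 5, 3, 6, 2, 7
Rank v: 2, 7, 3, 1, 5, 4, 6
d = rank(u) − rank(v): 2, -6, 2, 2, 1, -2, 1; Σd² = 54
ρ = 1 − 6Σd² / [n(n²−1)] = 1 − 6×54 / (7×48) = 1 − 324/336 ≈ 0.036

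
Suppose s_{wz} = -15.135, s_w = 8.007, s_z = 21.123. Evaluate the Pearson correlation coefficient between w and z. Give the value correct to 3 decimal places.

-0.089

r = Cov(w,z) / (s_w · s_z) = -15.135 / (8.007 × 21.123)
  = -15.135 / 169.1319 ≈ -0.089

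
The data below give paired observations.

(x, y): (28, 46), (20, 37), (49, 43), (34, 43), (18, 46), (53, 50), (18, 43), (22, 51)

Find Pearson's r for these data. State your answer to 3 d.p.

n = 8, Σx = 242, Σy = 359, Σx² = 8682, Σy² = 16249, Σxy = 10971
nΣxy − ΣxΣy = 87768 − 86878 = 890
nΣx² − (Σx)² = 69456 − 58564 = 10892; nΣy² − (Σy)² = 129992 − 128881 = 1111
r = 890 / √(10892 × 1111) = 890 / 3478.6509 ≈ 0.256

0.256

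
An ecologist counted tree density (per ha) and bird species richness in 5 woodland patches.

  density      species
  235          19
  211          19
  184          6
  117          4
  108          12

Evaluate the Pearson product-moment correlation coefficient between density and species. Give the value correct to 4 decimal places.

n = 5, Σx = 855, Σy = 60, Σx² = 158955, Σy² = 918, Σxy = 11342
nΣxy − ΣxΣy = 56710 − 51300 = 5410
nΣx² − (Σx)² = 794775 − 731025 = 63750; nΣy² − (Σy)² = 4590 − 3600 = 990
r = 5410 / √(63750 × 990) = 5410 / 7944.3376 ≈ 0.6810

0.6810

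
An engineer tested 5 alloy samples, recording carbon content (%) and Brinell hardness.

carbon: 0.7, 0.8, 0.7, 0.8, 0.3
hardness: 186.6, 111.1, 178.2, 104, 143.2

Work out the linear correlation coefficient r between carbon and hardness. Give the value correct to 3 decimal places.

-0.219

n = 5, Σx = 3.3, Σy = 723.1, Σx² = 2.35, Σy² = 110240.25, Σxy = 470.4
nΣxy − ΣxΣy = 2352 − 2386.23 = -34.23
nΣx² − (Σx)² = 11.75 − 10.89 = 0.86; nΣy² − (Σy)² = 551201.25 − 522873.61 = 28327.64
r = -34.23 / √(0.86 × 28327.64) = -34.23 / 156.0826 ≈ -0.219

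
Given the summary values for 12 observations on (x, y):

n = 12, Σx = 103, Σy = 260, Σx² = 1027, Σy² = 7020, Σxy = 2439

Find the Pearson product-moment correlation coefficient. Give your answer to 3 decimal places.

r = (nΣxy − ΣxΣy) / √[(nΣx² − (Σx)²)(nΣy² − (Σy)²)]
Numerator: 12×2439 − 103×260 = 2488
Denominator: √[(12324 − 10609)(84240 − 67600)] = √[1715 × 16640] = 5342.0595
r = 2488 / 5342.0595 ≈ 0.466

0.466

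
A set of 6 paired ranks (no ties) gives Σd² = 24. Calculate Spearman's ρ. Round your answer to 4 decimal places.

ρ = 1 − 6Σd² / [n(n²−1)] = 1 − 6×24 / (6×35)
  = 1 − 144/210 = 1 − 0.68571 ≈ 0.3143

0.3143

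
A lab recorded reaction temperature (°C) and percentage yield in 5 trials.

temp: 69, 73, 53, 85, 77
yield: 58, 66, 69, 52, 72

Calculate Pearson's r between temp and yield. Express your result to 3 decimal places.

-0.493

n = 5, Σx = 357, Σy = 317, Σx² = 26053, Σy² = 20369, Σxy = 22441
nΣxy − ΣxΣy = 112205 − 113169 = -964
nΣx² − (Σx)² = 130265 − 127449 = 2816; nΣy² − (Σy)² = 101845 − 100489 = 1356
r = -964 / √(2816 × 1356) = -964 / 1954.0972 ≈ -0.493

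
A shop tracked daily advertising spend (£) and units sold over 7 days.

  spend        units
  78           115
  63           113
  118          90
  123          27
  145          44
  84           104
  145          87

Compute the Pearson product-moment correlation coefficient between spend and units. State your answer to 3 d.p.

n = 7, Σx = 756, Σy = 580, Σx² = 88212, Σy² = 55144, Σxy = 57761
nΣxy − ΣxΣy = 404327 − 438480 = -34153
nΣx² − (Σx)² = 617484 − 571536 = 45948; nΣy² − (Σy)² = 386008 − 336400 = 49608
r = -34153 / √(45948 × 49608) = -34153 / 47742.9407 ≈ -0.715

-0.715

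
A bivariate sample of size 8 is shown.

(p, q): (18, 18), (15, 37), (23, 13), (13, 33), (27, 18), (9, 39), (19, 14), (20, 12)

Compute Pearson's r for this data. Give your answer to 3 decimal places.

-0.801

n = 8, Σp = 144, Σq = 184, Σp² = 2818, Σq² = 5136, Σpq = 2950
nΣpq − ΣpΣq = 23600 − 26496 = -2896
nΣp² − (Σp)² = 22544 − 20736 = 1808; nΣq² − (Σq)² = 41088 − 33856 = 7232
r = -2896 / √(1808 × 7232) = -2896 / 3616.0000 ≈ -0.801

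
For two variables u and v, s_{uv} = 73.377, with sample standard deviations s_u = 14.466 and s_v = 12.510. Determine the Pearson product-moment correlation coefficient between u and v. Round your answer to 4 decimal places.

0.4055

r = Cov(u,v) / (s_u · s_v) = 73.377 / (14.466 × 12.510)
  = 73.377 / 180.9697 ≈ 0.4055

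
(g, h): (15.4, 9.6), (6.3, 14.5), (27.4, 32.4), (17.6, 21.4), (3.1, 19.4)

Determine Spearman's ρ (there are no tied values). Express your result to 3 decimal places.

Rank g: 3, 2, 5, 4, 1
Rank h: 1, 2, 5, 4, 3
d = rank(g) − rank(h): 2, 0, 0, 0, -2; Σd² = 8
ρ = 1 − 6Σd² / [n(n²−1)] = 1 − 6×8 / (5×24) = 1 − 48/120 ≈ 0.600

0.600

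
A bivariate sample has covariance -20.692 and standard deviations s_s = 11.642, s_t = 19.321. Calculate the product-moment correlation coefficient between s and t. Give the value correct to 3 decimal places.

r = Cov(s,t) / (s_s · s_t) = -20.692 / (11.642 × 19.321)
  = -20.692 / 224.9351 ≈ -0.092

-0.092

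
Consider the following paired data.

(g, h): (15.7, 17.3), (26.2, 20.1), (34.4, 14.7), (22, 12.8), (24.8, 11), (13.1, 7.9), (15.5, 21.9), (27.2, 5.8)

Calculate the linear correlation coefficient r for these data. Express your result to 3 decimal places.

n = 8, Σg = 178.9, Σh = 111.5, Σg² = 4367.03, Σh² = 1779.89, Σgh = 2459.01
nΣgh − ΣgΣh = 19672.08 − 19947.35 = -275.27
nΣg² − (Σg)² = 34936.24 − 32005.21 = 2931.03; nΣh² − (Σh)² = 14239.12 − 12432.25 = 1806.87
r = -275.27 / √(2931.03 × 1806.87) = -275.27 / 2301.3018 ≈ -0.120

-0.120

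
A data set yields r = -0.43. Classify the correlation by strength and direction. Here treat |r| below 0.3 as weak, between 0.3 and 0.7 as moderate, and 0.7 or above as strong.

r = -0.43 < 0 so the relationship is negative.
|r| = 0.43, which falls in the moderate range.

moderate negative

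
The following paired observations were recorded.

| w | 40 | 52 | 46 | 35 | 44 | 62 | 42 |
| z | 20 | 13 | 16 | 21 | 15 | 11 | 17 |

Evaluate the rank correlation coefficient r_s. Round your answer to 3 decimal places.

-0.964

Rank w: 2, 6, 5, 1, 4, 7, 3
Rank z: 6, 2, 4, 7, 3, 1, 5
d = rank(w) − rank(z): -4, 4, 1, -6, 1, 6, -2; Σd² = 110
ρ = 1 − 6Σd² / [n(n²−1)] = 1 − 6×110 / (7×48) = 1 − 660/336 ≈ -0.964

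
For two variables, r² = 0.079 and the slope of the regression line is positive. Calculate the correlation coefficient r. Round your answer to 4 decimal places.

0.2811

|r| = √0.079 = 0.2811
The association is positive, so r = 0.2811.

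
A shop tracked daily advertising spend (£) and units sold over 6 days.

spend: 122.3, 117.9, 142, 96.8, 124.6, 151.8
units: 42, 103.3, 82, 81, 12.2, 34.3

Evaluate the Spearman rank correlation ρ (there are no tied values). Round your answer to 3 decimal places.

Rank spend: 3, 2, 5, 1, 4, 6
Rank units: 3, 6, 5, 4, 1, 2
d = rank(spend) − rank(units): 0, -4, 0, -3, 3, 4; Σd² = 50
ρ = 1 − 6Σd² / [n(n²−1)] = 1 − 6×50 / (6×35) = 1 − 300/210 ≈ -0.429

-0.429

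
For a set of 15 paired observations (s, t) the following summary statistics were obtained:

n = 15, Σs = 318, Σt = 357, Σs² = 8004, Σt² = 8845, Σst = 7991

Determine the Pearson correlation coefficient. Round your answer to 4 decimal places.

0.6372

r = (nΣst − ΣsΣt) / √[(nΣs² − (Σs)²)(nΣt² − (Σt)²)]
Numerator: 15×7991 − 318×357 = 6339
Denominator: √[(120060 − 101124)(132675 − 127449)] = √[18936 × 5226] = 9947.8408
r = 6339 / 9947.8408 ≈ 0.6372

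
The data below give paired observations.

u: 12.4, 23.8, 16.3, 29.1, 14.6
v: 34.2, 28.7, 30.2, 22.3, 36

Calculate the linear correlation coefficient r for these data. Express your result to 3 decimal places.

-0.931

n = 5, Σu = 96.2, Σv = 151.4, Σu² = 2045.86, Σv² = 4698.66, Σuv = 2773.93
nΣuv − ΣuΣv = 13869.65 − 14564.68 = -695.03
nΣu² − (Σu)² = 10229.3 − 9254.44 = 974.86; nΣv² − (Σv)² = 23493.3 − 22921.96 = 571.34
r = -695.03 / √(974.86 × 571.34) = -695.03 / 746.3086 ≈ -0.931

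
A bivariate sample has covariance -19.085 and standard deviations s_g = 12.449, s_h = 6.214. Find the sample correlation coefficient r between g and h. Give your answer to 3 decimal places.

-0.247

r = Cov(g,h) / (s_g · s_h) = -19.085 / (12.449 × 6.214)
  = -19.085 / 77.3581 ≈ -0.247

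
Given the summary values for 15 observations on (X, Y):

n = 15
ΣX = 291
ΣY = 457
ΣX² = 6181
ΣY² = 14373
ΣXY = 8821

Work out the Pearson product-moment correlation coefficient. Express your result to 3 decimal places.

r = (nΣXY − ΣXΣY) / √[(nΣX² − (ΣX)²)(nΣY² − (ΣY)²)]
Numerator: 15×8821 − 291×457 = -672
Denominator: √[(92715 − 84681)(215595 − 208849)] = √[8034 × 6746] = 7361.8859
r = -672 / 7361.8859 ≈ -0.091

-0.091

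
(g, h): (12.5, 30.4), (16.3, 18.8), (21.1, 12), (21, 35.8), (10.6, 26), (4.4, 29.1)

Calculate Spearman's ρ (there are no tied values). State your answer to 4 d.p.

Rank g: 3, 4, 6, 5, 2, 1
Rank h: 5, 2, 1, 6, 3, 4
d = rank(g) − rank(h): -2, 2, 5, -1, -1, -3; Σd² = 44
ρ = 1 − 6Σd² / [n(n²−1)] = 1 − 6×44 / (6×35) = 1 − 264/210 ≈ -0.2571

-0.2571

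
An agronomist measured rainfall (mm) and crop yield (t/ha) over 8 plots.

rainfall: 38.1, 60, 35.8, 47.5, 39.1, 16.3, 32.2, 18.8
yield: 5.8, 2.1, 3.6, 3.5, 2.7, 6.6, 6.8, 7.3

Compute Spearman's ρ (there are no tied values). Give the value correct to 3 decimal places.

-0.881

Rank rainfall: 5, 8, 4, 7, 6, 1, 3, 2
Rank yield: 5, 1, 4, 3, 2, 6, 7, 8
d = rank(rainfall) − rank(yield): 0, 7, 0, 4, 4, -5, -4, -6; Σd² = 158
ρ = 1 − 6Σd² / [n(n²−1)] = 1 − 6×158 / (8×63) = 1 − 948/504 ≈ -0.881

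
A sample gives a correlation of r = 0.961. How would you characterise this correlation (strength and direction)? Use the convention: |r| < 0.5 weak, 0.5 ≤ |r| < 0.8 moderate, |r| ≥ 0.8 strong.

r = 0.961 > 0 so the relationship is positive.
|r| = 0.961, which falls in the strong range.

strong positive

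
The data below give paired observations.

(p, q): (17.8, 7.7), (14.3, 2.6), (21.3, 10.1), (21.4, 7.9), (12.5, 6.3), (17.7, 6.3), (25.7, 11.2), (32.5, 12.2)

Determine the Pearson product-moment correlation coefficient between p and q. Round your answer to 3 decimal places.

0.868

n = 8, Σp = 163.2, Σq = 64.3, Σp² = 3619.26, Σq² = 584.13, Σpq = 1433.03
nΣpq − ΣpΣq = 11464.24 − 10493.76 = 970.48
nΣp² − (Σp)² = 28954.08 − 26634.24 = 2319.84; nΣq² − (Σq)² = 4673.04 − 4134.49 = 538.55
r = 970.48 / √(2319.84 × 538.55) = 970.48 / 1117.7432 ≈ 0.868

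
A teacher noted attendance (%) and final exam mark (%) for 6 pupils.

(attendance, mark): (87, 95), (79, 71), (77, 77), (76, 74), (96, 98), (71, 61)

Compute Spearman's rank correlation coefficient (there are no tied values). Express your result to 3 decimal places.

Rank attendance: 5, 4, 3, 2, 6, 1
Rank mark: 5, 2, 4, 3, 6, 1
d = rank(attendance) − rank(mark): 0, 2, -1, -1, 0, 0; Σd² = 6
ρ = 1 − 6Σd² / [n(n²−1)] = 1 − 6×6 / (6×35) = 1 − 36/210 ≈ 0.829

0.829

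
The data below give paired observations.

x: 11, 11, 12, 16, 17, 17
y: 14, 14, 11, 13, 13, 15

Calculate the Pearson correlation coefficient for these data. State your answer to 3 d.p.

n = 6, Σx = 84, Σy = 80, Σx² = 1220, Σy² = 1076, Σxy = 1124
nΣxy − ΣxΣy = 6744 − 6720 = 24
nΣx² − (Σx)² = 7320 − 7056 = 264; nΣy² − (Σy)² = 6456 − 6400 = 56
r = 24 / √(264 × 56) = 24 / 121.5895 ≈ 0.197

0.197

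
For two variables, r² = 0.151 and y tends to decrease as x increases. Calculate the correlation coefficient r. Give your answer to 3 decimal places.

-0.389

|r| = √0.151 = 0.389
The association is negative, so r = −0.389.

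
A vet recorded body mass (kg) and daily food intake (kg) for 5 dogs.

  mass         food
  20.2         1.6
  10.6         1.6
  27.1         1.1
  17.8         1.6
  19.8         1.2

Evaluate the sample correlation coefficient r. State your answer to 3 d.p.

n = 5, Σx = 95.5, Σy = 7.1, Σx² = 1963.69, Σy² = 10.33, Σxy = 131.33
nΣxy − ΣxΣy = 656.65 − 678.05 = -21.4
nΣx² − (Σx)² = 9818.45 − 9120.25 = 698.2; nΣy² − (Σy)² = 51.65 − 50.41 = 1.24
r = -21.4 / √(698.2 × 1.24) = -21.4 / 29.4239 ≈ -0.727

-0.727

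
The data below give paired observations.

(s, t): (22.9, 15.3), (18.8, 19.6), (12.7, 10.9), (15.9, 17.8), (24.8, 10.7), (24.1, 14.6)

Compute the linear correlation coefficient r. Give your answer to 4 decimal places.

n = 6, Σs = 119.2, Σt = 88.9, Σs² = 2487.8, Σt² = 1381.55, Σst = 1757.52
nΣst − ΣsΣt = 10545.12 − 10596.88 = -51.76
nΣs² − (Σs)² = 14926.8 − 14208.64 = 718.16; nΣt² − (Σt)² = 8289.3 − 7903.21 = 386.09
r = -51.76 / √(718.16 × 386.09) = -51.76 / 526.5685 ≈ -0.0983

-0.0983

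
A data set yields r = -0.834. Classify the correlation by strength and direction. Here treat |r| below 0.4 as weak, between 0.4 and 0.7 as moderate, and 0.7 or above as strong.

r = -0.834 < 0 so the relationship is negative.
|r| = 0.834, which falls in the strong range.

strong negative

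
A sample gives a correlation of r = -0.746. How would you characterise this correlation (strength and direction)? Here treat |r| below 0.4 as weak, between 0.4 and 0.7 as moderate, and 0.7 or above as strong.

r = -0.746 < 0 so the relationship is negative.
|r| = 0.746, which falls in the strong range.

strong negative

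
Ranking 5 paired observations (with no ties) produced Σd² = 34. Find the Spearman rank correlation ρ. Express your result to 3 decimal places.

-0.700

ρ = 1 − 6Σd² / [n(n²−1)] = 1 − 6×34 / (5×24)
  = 1 − 204/120 = 1 − 1.7000 ≈ -0.700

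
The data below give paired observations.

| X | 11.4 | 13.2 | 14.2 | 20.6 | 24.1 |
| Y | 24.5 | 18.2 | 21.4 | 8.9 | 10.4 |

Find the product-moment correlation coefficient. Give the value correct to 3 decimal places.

n = 5, ΣX = 83.5, ΣY = 83.4, ΣX² = 1511.01, ΣY² = 1576.82, ΣXY = 1257.4
nΣXY − ΣXΣY = 6287 − 6963.9 = -676.9
nΣX² − (ΣX)² = 7555.05 − 6972.25 = 582.8; nΣY² − (ΣY)² = 7884.1 − 6955.56 = 928.54
r = -676.9 / √(582.8 × 928.54) = -676.9 / 735.6311 ≈ -0.920

-0.920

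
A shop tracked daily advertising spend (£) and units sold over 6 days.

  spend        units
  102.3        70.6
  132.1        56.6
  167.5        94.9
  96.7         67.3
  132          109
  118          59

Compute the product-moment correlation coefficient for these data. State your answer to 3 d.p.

n = 6, Σx = 748.6, Σy = 457.4, Σx² = 96670.84, Σy² = 37085.22, Σxy = 58452.9
nΣxy − ΣxΣy = 350717.4 − 342409.64 = 8307.76
nΣx² − (Σx)² = 580025.04 − 560401.96 = 19623.08; nΣy² − (Σy)² = 222511.32 − 209214.76 = 13296.56
r = 8307.76 / √(19623.08 × 13296.56) = 8307.76 / 16153.0016 ≈ 0.514

0.514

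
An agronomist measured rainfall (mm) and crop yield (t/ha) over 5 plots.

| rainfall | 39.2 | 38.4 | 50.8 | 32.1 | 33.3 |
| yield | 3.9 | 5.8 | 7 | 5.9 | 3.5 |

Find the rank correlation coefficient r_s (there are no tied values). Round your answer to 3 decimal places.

0.300

Rank rainfall: 4, 3, 5, 1, 2
Rank yield: 2, 3, 5, 4, 1
d = rank(rainfall) − rank(yield): 2, 0, 0, -3, 1; Σd² = 14
ρ = 1 − 6Σd² / [n(n²−1)] = 1 − 6×14 / (5×24) = 1 − 84/120 ≈ 0.300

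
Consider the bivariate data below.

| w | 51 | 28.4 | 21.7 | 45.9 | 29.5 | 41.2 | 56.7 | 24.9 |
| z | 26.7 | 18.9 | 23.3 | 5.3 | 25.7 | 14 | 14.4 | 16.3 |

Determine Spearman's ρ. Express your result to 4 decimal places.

Rank w: 7, 3, 1, 6, 4, 5, 8, 2
Rank z: 8, 5, 6, 1, 7, 2, 3, 4
d = rank(w) − rank(z): -1, -2, -5, 5, -3, 3, 5, -2; Σd² = 102
ρ = 1 − 6Σd² / [n(n²−1)] = 1 − 6×102 / (8×63) = 1 − 612/504 ≈ -0.2143

-0.2143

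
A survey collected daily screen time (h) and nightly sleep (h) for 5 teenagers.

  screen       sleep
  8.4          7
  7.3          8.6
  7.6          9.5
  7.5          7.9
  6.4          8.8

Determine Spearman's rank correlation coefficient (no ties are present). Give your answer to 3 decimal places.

-0.400

Rank screen: 5, 2, 4, 3, 1
Rank sleep: 1, 3, 5, 2, 4
d = rank(screen) − rank(sleep): 4, -1, -1, 1, -3; Σd² = 28
ρ = 1 − 6Σd² / [n(n²−1)] = 1 − 6×28 / (5×24) = 1 − 168/120 ≈ -0.400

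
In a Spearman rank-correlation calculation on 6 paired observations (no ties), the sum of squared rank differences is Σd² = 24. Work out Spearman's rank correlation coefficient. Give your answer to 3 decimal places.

0.314

ρ = 1 − 6Σd² / [n(n²−1)] = 1 − 6×24 / (6×35)
  = 1 − 144/210 = 1 − 0.6857 ≈ 0.314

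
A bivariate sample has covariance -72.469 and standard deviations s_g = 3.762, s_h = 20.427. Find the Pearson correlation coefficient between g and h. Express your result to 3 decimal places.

r = Cov(g,h) / (s_g · s_h) = -72.469 / (3.762 × 20.427)
  = -72.469 / 76.8464 ≈ -0.943

-0.943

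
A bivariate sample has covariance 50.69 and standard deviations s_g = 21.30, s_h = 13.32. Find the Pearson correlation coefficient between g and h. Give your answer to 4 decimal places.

r = Cov(g,h) / (s_g · s_h) = 50.69 / (21.30 × 13.32)
  = 50.69 / 283.7160 ≈ 0.1787

0.1787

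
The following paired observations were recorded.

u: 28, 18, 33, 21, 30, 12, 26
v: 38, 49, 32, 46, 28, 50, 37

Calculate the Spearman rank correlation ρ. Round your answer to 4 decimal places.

-0.9286

Rank u: 5, 2, 7, 3, 6, 1, 4
Rank v: 4, 6, 2, 5, 1, 7, 3
d = rank(u) − rank(v): 1, -4, 5, -2, 5, -6, 1; Σd² = 108
ρ = 1 − 6Σd² / [n(n²−1)] = 1 − 6×108 / (7×48) = 1 − 648/336 ≈ -0.9286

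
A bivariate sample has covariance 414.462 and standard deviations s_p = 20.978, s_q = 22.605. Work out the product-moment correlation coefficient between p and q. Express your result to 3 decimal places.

r = Cov(p,q) / (s_p · s_q) = 414.462 / (20.978 × 22.605)
  = 414.462 / 474.2077 ≈ 0.874

0.874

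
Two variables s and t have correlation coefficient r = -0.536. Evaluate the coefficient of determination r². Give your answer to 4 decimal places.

r² = (-0.536)² = 0.2873

0.2873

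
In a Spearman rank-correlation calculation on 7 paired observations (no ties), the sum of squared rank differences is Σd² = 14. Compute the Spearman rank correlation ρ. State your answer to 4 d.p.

ρ = 1 − 6Σd² / [n(n²−1)] = 1 − 6×14 / (7×48)
  = 1 − 84/336 = 1 − 0.25000 ≈ 0.7500

0.7500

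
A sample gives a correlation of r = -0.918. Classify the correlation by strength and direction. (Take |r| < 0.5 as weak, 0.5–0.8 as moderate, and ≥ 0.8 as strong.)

strong negative

r = -0.918 < 0 so the relationship is negative.
|r| = 0.918, which falls in the strong range.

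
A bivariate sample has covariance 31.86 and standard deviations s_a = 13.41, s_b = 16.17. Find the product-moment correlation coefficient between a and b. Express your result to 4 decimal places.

0.1469

r = Cov(a,b) / (s_a · s_b) = 31.86 / (13.41 × 16.17)
  = 31.86 / 216.8397 ≈ 0.1469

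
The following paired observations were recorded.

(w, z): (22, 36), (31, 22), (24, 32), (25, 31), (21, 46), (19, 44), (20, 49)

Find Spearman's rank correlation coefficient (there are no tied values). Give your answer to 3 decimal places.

-0.893

Rank w: 4, 7, 5, 6, 3, 1, 2
Rank z: 4, 1, 3, 2, 6, 5, 7
d = rank(w) − rank(z): 0, 6, 2, 4, -3, -4, -5; Σd² = 106
ρ = 1 − 6Σd² / [n(n²−1)] = 1 − 6×106 / (7×48) = 1 − 636/336 ≈ -0.893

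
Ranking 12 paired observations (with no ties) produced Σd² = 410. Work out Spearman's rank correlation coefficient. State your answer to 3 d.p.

ρ = 1 − 6Σd² / [n(n²−1)] = 1 − 6×410 / (12×143)
  = 1 − 2460/1716 = 1 − 1.4336 ≈ -0.434

-0.434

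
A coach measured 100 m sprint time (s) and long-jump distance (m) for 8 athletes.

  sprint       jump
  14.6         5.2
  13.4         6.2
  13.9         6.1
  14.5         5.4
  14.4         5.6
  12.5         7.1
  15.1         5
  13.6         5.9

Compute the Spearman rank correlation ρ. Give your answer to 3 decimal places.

-0.976

Rank sprint: 7, 2, 4, 6, 5, 1, 8, 3
Rank jump: 2, 7, 6, 3, 4, 8, 1, 5
d = rank(sprint) − rank(jump): 5, -5, -2, 3, 1, -7, 7, -2; Σd² = 166
ρ = 1 − 6Σd² / [n(n²−1)] = 1 − 6×166 / (8×63) = 1 − 996/504 ≈ -0.976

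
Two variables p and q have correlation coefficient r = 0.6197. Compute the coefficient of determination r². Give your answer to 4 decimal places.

r² = (0.6197)² = 0.3840

0.3840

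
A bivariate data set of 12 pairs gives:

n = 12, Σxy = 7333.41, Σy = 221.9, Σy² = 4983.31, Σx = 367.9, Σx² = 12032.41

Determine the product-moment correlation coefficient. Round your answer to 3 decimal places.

0.651

r = (nΣxy − ΣxΣy) / √[(nΣx² − (Σx)²)(nΣy² − (Σy)²)]
Numerator: 12×7333.41 − 367.9×221.9 = 6363.91
Denominator: √[(144388.92 − 135350.41)(59799.72 − 49239.61)] = √[9038.51 × 10560.11] = 9769.7318
r = 6363.91 / 9769.7318 ≈ 0.651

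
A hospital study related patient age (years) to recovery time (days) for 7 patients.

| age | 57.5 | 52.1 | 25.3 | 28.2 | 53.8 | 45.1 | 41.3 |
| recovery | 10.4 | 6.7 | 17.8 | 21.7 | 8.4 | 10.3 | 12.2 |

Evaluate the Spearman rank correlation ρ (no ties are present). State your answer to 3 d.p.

Rank age: 7, 5, 1, 2, 6, 4, 3
Rank recovery: 4, 1, 6, 7, 2, 3, 5
d = rank(age) − rank(recovery): 3, 4, -5, -5, 4, 1, -2; Σd² = 96
ρ = 1 − 6Σd² / [n(n²−1)] = 1 − 6×96 / (7×48) = 1 − 576/336 ≈ -0.714

-0.714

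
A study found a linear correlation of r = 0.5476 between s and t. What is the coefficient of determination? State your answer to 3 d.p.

r² = (0.5476)² = 0.300

0.300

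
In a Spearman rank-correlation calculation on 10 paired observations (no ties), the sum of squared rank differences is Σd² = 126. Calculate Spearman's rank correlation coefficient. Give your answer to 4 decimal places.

0.2364

ρ = 1 − 6Σd² / [n(n²−1)] = 1 − 6×126 / (10×99)
  = 1 − 756/990 = 1 − 0.76364 ≈ 0.2364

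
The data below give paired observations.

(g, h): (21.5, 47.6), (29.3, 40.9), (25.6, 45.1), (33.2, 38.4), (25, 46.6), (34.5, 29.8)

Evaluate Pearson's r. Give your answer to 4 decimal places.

-0.9267

n = 6, Σg = 169.1, Σh = 248.4, Σg² = 4893.59, Σh² = 10506.74, Σgh = 6844.31
nΣgh − ΣgΣh = 41065.86 − 42004.44 = -938.58
nΣg² − (Σg)² = 29361.54 − 28594.81 = 766.73; nΣh² − (Σh)² = 63040.44 − 61702.56 = 1337.88
r = -938.58 / √(766.73 × 1337.88) = -938.58 / 1012.8143 ≈ -0.9267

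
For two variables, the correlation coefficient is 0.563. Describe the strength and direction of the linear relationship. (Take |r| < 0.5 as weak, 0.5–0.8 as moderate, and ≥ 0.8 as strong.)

r = 0.563 > 0 so the relationship is positive.
|r| = 0.563, which falls in the moderate range.

moderate positive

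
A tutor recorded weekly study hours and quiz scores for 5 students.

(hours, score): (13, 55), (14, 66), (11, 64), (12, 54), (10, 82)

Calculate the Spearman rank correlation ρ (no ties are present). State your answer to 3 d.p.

Rank hours: 4, 5, 2, 3, 1
Rank score: 2, 4, 3, 1, 5
d = rank(hours) − rank(score): 2, 1, -1, 2, -4; Σd² = 26
ρ = 1 − 6Σd² / [n(n²−1)] = 1 − 6×26 / (5×24) = 1 − 156/120 ≈ -0.300

-0.300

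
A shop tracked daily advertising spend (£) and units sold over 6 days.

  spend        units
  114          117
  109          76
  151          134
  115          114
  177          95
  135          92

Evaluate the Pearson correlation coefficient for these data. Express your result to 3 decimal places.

n = 6, Σx = 801, Σy = 628, Σx² = 110457, Σy² = 67906, Σxy = 84201
nΣxy − ΣxΣy = 505206 − 503028 = 2178
nΣx² − (Σx)² = 662742 − 641601 = 21141; nΣy² − (Σy)² = 407436 − 394384 = 13052
r = 2178 / √(21141 × 13052) = 2178 / 16611.2110 ≈ 0.131

0.131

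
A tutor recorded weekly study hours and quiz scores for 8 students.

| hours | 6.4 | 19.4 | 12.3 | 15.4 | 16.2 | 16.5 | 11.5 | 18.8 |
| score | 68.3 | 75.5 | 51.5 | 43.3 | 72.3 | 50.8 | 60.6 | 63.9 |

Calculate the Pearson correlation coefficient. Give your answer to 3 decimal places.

n = 8, Σx = 116.5, Σy = 486.2, Σx² = 1826.15, Σy² = 30455.78, Σxy = 7109.77
nΣxy − ΣxΣy = 56878.16 − 56642.3 = 235.86
nΣx² − (Σx)² = 14609.2 − 13572.25 = 1036.95; nΣy² − (Σy)² = 243646.24 − 236390.44 = 7255.8
r = 235.86 / √(1036.95 × 7255.8) = 235.86 / 2742.9732 ≈ 0.086

0.086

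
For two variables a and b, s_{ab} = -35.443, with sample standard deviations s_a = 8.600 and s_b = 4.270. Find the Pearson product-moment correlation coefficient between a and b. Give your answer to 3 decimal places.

r = Cov(a,b) / (s_a · s_b) = -35.443 / (8.600 × 4.270)
  = -35.443 / 36.7220 ≈ -0.965

-0.965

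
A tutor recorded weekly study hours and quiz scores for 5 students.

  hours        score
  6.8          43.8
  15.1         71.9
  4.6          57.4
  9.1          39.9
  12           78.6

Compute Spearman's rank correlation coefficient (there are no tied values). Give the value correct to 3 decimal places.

Rank hours: 2, 5, 1, 3, 4
Rank score: 2, 4, 3, 1, 5
d = rank(hours) − rank(score): 0, 1, -2, 2, -1; Σd² = 10
ρ = 1 − 6Σd² / [n(n²−1)] = 1 − 6×10 / (5×24) = 1 − 60/120 ≈ 0.500

0.500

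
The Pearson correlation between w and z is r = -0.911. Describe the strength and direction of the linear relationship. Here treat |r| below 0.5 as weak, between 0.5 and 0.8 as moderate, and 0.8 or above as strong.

r = -0.911 < 0 so the relationship is negative.
|r| = 0.911, which falls in the strong range.

strong negative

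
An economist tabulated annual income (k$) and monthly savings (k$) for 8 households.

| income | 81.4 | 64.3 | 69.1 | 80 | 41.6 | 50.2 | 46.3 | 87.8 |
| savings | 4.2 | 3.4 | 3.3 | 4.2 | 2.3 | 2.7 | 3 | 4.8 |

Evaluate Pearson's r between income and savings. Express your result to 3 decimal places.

0.962

n = 8, Σx = 520.7, Σy = 27.9, Σx² = 36038.39, Σy² = 102.35, Σxy = 1916.09
nΣxy − ΣxΣy = 15328.72 − 14527.53 = 801.19
nΣx² − (Σx)² = 288307.12 − 271128.49 = 17178.63; nΣy² − (Σy)² = 818.8 − 778.41 = 40.39
r = 801.19 / √(17178.63 × 40.39) = 801.19 / 832.9735 ≈ 0.962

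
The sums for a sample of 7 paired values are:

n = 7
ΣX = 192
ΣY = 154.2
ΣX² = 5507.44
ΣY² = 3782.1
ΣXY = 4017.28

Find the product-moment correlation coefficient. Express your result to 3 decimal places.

r = (nΣXY − ΣXΣY) / √[(nΣX² − (ΣX)²)(nΣY² − (ΣY)²)]
Numerator: 7×4017.28 − 192×154.2 = -1485.44
Denominator: √[(38552.08 − 36864)(26474.7 − 23777.64)] = √[1688.08 × 2697.06] = 2133.7416
r = -1485.44 / 2133.7416 ≈ -0.696

-0.696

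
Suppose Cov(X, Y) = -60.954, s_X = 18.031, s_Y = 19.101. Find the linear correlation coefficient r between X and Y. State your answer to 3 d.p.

r = Cov(X,Y) / (s_X · s_Y) = -60.954 / (18.031 × 19.101)
  = -60.954 / 344.4101 ≈ -0.177

-0.177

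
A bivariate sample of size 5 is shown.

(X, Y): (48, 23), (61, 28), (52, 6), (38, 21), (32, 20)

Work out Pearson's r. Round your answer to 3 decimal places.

0.092

n = 5, ΣX = 231, ΣY = 98, ΣX² = 11197, ΣY² = 2190, ΣXY = 4562
nΣXY − ΣXΣY = 22810 − 22638 = 172
nΣX² − (ΣX)² = 55985 − 53361 = 2624; nΣY² − (ΣY)² = 10950 − 9604 = 1346
r = 172 / √(2624 × 1346) = 172 / 1879.3361 ≈ 0.092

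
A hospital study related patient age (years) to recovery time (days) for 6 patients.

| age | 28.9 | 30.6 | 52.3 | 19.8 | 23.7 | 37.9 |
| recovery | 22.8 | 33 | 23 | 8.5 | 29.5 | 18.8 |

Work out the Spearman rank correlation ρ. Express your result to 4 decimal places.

0.2571

Rank age: 3, 4, 6, 1, 2, 5
Rank recovery: 3, 6, 4, 1, 5, 2
d = rank(age) − rank(recovery): 0, -2, 2, 0, -3, 3; Σd² = 26
ρ = 1 − 6Σd² / [n(n²−1)] = 1 − 6×26 / (6×35) = 1 − 156/210 ≈ 0.2571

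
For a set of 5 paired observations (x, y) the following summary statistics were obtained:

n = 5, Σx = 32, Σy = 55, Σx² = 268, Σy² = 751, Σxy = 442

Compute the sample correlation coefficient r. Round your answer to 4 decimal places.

r = (nΣxy − ΣxΣy) / √[(nΣx² − (Σx)²)(nΣy² − (Σy)²)]
Numerator: 5×442 − 32×55 = 450
Denominator: √[(1340 − 1024)(3755 − 3025)] = √[316 × 730] = 480.2916
r = 450 / 480.2916 ≈ 0.9369

0.9369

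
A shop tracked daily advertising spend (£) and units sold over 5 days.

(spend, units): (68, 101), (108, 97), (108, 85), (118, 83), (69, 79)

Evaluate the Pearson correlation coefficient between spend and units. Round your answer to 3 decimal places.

-0.166

n = 5, Σx = 471, Σy = 445, Σx² = 46637, Σy² = 39965, Σxy = 41769
nΣxy − ΣxΣy = 208845 − 209595 = -750
nΣx² − (Σx)² = 233185 − 221841 = 11344; nΣy² − (Σy)² = 199825 − 198025 = 1800
r = -750 / √(11344 × 1800) = -750 / 4518.7609 ≈ -0.166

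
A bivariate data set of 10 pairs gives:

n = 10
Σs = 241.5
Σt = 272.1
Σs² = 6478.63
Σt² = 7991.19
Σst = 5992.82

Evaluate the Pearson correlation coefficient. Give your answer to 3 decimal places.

-0.939

r = (nΣst − ΣsΣt) / √[(nΣs² − (Σs)²)(nΣt² − (Σt)²)]
Numerator: 10×5992.82 − 241.5×272.1 = -5783.95
Denominator: √[(64786.3 − 58322.25)(79911.9 − 74038.41)] = √[6464.05 × 5873.49] = 6161.6989
r = -5783.95 / 6161.6989 ≈ -0.939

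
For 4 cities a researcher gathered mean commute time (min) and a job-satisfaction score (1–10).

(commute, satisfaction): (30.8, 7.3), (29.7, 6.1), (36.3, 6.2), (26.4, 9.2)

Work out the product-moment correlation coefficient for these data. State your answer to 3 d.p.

n = 4, Σx = 123.2, Σy = 28.8, Σx² = 3845.38, Σy² = 213.58, Σxy = 873.95
nΣxy − ΣxΣy = 3495.8 − 3548.16 = -52.36
nΣx² − (Σx)² = 15381.52 − 15178.24 = 203.28; nΣy² − (Σy)² = 854.32 − 829.44 = 24.88
r = -52.36 / √(203.28 × 24.88) = -52.36 / 71.1169 ≈ -0.736

-0.736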